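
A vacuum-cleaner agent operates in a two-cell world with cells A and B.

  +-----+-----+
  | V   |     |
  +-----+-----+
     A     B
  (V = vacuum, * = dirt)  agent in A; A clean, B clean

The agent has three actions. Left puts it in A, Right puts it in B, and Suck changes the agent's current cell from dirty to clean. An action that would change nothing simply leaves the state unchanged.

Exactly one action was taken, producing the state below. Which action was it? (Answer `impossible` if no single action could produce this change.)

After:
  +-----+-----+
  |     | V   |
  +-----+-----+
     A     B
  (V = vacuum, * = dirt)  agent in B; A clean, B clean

Right

try  Left: <A|clean|clean>
try Right: <B|clean|clean>  ← match
try  Suck: <A|clean|clean>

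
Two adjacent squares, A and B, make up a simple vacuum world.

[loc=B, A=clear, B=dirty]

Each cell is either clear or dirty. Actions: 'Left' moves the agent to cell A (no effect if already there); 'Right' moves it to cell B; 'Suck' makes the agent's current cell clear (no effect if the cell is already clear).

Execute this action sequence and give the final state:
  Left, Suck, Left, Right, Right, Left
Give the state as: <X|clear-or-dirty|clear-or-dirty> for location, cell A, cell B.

<A|clear|dirty>

step 1/6 (Left): <A|clear|dirty>
step 2/6 (Suck): <A|clear|dirty>
step 3/6 (Left): <A|clear|dirty>
step 4/6 (Right): <B|clear|dirty>
step 5/6 (Right): <B|clear|dirty>
step 6/6 (Left): <A|clear|dirty>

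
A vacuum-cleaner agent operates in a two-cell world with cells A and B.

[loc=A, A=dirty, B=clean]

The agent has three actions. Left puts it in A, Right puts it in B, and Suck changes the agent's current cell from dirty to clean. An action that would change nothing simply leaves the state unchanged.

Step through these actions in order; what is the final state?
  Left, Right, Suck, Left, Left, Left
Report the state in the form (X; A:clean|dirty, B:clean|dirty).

1. Left → (A; A:dirty, B:clean)
2. Right → (B; A:dirty, B:clean)
3. Suck → (B; A:dirty, B:clean)
4. Left → (A; A:dirty, B:clean)
5. Left → (A; A:dirty, B:clean)
6. Left → (A; A:dirty, B:clean)

(A; A:dirty, B:clean)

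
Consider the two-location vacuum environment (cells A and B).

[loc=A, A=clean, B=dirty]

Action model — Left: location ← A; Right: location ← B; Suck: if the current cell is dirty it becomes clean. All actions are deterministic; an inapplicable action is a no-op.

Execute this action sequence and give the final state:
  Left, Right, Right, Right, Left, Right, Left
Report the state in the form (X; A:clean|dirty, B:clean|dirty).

(A; A:clean, B:dirty)

1. Left → (A; A:clean, B:dirty)
2. Right → (B; A:clean, B:dirty)
3. Right → (B; A:clean, B:dirty)
4. Right → (B; A:clean, B:dirty)
5. Left → (A; A:clean, B:dirty)
6. Right → (B; A:clean, B:dirty)
7. Left → (A; A:clean, B:dirty)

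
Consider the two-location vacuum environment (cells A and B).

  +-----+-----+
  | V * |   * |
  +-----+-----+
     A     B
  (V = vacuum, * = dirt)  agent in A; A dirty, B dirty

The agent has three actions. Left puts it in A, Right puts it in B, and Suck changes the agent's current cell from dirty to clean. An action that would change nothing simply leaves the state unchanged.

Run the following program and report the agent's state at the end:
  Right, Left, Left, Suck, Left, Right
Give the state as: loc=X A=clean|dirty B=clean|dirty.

loc=B A=clean B=dirty

Right (#1): loc=B A=dirty B=dirty
Left (#2): loc=A A=dirty B=dirty
Left (#3): loc=A A=dirty B=dirty
Suck (#4): loc=A A=clean B=dirty
Left (#5): loc=A A=clean B=dirty
Right (#6): loc=B A=clean B=dirty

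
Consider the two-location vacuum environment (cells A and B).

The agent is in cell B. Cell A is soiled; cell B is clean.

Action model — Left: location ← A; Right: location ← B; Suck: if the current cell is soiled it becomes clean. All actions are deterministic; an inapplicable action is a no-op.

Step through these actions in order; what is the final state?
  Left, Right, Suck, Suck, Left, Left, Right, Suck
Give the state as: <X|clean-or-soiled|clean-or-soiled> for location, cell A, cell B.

<B|soiled|clean>

1. Left → <A|soiled|clean>
2. Right → <B|soiled|clean>
3. Suck → <B|soiled|clean>
4. Suck → <B|soiled|clean>
5. Left → <A|soiled|clean>
6. Left → <A|soiled|clean>
7. Right → <B|soiled|clean>
8. Suck → <B|soiled|clean>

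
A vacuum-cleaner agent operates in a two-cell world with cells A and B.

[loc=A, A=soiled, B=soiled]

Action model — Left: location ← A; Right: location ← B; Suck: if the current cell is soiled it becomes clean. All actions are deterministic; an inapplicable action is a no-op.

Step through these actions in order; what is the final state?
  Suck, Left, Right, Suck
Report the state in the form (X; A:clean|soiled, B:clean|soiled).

1) do Suck; now (A; A:clean, B:soiled)
2) do Left; now (A; A:clean, B:soiled)
3) do Right; now (B; A:clean, B:soiled)
4) do Suck; now (B; A:clean, B:clean)

(B; A:clean, B:clean)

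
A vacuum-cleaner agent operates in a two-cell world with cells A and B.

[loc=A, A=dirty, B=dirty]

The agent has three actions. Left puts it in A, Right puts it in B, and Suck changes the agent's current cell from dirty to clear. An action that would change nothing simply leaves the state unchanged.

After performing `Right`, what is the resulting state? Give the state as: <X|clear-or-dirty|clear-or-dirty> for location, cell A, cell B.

start: <A|dirty|dirty>
1) do Right; now <B|dirty|dirty>

<B|dirty|dirty>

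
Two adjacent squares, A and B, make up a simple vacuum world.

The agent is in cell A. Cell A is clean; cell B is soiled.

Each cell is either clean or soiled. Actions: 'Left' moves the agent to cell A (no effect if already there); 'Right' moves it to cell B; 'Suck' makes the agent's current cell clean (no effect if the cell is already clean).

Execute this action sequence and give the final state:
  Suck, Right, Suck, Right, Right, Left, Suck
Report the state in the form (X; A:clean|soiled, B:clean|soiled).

(A; A:clean, B:clean)

Suck (#1): (A; A:clean, B:soiled)
Right (#2): (B; A:clean, B:soiled)
Suck (#3): (B; A:clean, B:clean)
Right (#4): (B; A:clean, B:clean)
Right (#5): (B; A:clean, B:clean)
Left (#6): (A; A:clean, B:clean)
Suck (#7): (A; A:clean, B:clean)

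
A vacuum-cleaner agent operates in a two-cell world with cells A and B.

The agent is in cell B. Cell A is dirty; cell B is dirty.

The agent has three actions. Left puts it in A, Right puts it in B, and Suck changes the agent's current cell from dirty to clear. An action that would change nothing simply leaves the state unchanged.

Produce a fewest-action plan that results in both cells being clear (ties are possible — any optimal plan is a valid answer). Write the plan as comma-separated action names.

Suck, Left, Suck

t=1 Suck ⇒ (B; A:dirty, B:clear)
t=2 Left ⇒ (A; A:dirty, B:clear)
t=3 Suck ⇒ (A; A:clear, B:clear)
min 3: Suck B + move + Suck A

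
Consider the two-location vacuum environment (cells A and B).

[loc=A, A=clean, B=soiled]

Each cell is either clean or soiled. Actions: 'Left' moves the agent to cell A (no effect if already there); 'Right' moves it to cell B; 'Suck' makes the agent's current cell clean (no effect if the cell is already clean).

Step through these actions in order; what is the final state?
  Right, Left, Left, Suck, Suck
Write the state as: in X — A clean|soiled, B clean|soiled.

in A — A clean, B soiled

step 1/5 (Right): in B — A clean, B soiled
step 2/5 (Left): in A — A clean, B soiled
step 3/5 (Left): in A — A clean, B soiled
step 4/5 (Suck): in A — A clean, B soiled
step 5/5 (Suck): in A — A clean, B soiled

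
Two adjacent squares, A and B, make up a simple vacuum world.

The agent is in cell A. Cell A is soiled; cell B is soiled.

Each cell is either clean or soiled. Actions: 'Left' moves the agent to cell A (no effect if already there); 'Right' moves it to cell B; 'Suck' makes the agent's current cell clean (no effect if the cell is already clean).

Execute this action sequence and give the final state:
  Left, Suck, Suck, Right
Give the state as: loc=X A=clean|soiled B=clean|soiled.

loc=B A=clean B=soiled

Left (#1): loc=A A=soiled B=soiled
Suck (#2): loc=A A=clean B=soiled
Suck (#3): loc=A A=clean B=soiled
Right (#4): loc=B A=clean B=soiled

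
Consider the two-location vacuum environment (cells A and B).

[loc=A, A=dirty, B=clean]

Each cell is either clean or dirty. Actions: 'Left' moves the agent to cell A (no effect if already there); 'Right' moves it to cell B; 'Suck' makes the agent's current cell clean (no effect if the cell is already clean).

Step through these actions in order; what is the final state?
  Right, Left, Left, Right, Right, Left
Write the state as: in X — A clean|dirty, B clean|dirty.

in A — A dirty, B clean

1. Right → in B — A dirty, B clean
2. Left → in A — A dirty, B clean
3. Left → in A — A dirty, B clean
4. Right → in B — A dirty, B clean
5. Right → in B — A dirty, B clean
6. Left → in A — A dirty, B clean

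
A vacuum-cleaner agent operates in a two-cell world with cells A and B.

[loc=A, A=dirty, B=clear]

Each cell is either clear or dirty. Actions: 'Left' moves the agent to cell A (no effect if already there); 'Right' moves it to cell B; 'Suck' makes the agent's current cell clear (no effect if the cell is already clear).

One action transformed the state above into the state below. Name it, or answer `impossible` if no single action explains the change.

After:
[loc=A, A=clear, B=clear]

try  Left: (A; A:dirty, B:clear)
try Right: (B; A:dirty, B:clear)
try  Suck: (A; A:clear, B:clear)  ← match

Suck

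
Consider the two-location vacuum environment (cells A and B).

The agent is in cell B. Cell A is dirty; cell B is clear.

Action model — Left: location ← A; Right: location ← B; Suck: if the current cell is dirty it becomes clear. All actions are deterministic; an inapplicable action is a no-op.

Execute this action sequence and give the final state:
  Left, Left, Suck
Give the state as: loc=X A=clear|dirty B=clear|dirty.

loc=A A=clear B=clear

1) do Left; now loc=A A=dirty B=clear
2) do Left; now loc=A A=dirty B=clear
3) do Suck; now loc=A A=clear B=clear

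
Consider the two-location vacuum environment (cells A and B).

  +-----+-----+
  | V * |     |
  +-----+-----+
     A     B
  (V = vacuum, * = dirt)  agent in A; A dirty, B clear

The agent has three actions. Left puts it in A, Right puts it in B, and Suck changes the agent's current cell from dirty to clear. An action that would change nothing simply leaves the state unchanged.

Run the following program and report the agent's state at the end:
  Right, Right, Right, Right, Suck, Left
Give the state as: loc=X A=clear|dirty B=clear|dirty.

loc=A A=dirty B=clear

step 1/6 (Right): loc=B A=dirty B=clear
step 2/6 (Right): loc=B A=dirty B=clear
step 3/6 (Right): loc=B A=dirty B=clear
step 4/6 (Right): loc=B A=dirty B=clear
step 5/6 (Suck): loc=B A=dirty B=clear
step 6/6 (Left): loc=A A=dirty B=clear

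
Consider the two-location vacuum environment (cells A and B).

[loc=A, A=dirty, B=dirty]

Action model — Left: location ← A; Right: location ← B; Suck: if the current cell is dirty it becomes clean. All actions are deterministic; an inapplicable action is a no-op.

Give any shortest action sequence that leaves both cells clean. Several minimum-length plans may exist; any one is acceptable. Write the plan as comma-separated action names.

Suck, Right, Suck

[1] after Suck: in A — A clean, B dirty
[2] after Right: in B — A clean, B dirty
[3] after Suck: in B — A clean, B clean
min 3: Suck A + move + Suck B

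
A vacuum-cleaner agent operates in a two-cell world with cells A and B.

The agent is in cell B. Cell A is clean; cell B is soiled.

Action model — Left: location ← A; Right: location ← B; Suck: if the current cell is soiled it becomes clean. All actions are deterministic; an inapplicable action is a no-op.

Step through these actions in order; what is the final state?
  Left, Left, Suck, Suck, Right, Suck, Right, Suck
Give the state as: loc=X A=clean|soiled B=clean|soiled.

t=1 Left ⇒ loc=A A=clean B=soiled
t=2 Left ⇒ loc=A A=clean B=soiled
t=3 Suck ⇒ loc=A A=clean B=soiled
t=4 Suck ⇒ loc=A A=clean B=soiled
t=5 Right ⇒ loc=B A=clean B=soiled
t=6 Suck ⇒ loc=B A=clean B=clean
t=7 Right ⇒ loc=B A=clean B=clean
t=8 Suck ⇒ loc=B A=clean B=clean

loc=B A=clean B=clean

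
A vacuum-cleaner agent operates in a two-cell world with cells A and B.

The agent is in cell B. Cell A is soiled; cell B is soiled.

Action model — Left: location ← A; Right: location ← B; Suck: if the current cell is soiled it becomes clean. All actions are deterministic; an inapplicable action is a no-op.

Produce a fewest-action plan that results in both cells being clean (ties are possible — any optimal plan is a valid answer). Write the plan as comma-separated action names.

step 1/3 (Suck): <B|soiled|clean>
step 2/3 (Left): <A|soiled|clean>
step 3/3 (Suck): <A|clean|clean>
min 3: Suck B + move + Suck A

Suck, Left, Suck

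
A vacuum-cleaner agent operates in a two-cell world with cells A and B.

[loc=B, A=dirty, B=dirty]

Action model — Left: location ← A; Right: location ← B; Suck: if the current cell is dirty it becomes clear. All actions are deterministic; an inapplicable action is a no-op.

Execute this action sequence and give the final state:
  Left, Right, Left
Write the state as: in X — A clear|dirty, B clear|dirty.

Left (#1): in A — A dirty, B dirty
Right (#2): in B — A dirty, B dirty
Left (#3): in A — A dirty, B dirty

in A — A dirty, B dirty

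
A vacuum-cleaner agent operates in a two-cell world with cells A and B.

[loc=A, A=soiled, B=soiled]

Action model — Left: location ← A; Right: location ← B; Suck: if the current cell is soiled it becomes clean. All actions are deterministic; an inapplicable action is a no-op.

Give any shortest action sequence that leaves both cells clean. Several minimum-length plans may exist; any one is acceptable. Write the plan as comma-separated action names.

t=1 Suck ⇒ in A — A clean, B soiled
t=2 Right ⇒ in B — A clean, B soiled
t=3 Suck ⇒ in B — A clean, B clean
min 3: Suck A + move + Suck B

Suck, Right, Suck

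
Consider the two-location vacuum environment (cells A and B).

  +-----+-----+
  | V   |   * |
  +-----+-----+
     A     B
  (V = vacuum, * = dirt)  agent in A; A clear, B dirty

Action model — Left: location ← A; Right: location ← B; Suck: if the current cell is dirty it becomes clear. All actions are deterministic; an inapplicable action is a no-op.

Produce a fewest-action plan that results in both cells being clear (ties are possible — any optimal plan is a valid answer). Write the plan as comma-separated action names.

1. Right → (B; A:clear, B:dirty)
2. Suck → (B; A:clear, B:clear)
min 2: go B then Suck

Right, Suck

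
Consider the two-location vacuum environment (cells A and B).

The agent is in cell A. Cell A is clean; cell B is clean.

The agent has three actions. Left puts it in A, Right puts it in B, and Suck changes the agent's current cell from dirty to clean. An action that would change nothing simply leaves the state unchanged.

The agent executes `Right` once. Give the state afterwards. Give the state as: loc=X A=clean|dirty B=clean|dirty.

start: loc=A A=clean B=clean
1) do Right; now loc=B A=clean B=clean

loc=B A=clean B=clean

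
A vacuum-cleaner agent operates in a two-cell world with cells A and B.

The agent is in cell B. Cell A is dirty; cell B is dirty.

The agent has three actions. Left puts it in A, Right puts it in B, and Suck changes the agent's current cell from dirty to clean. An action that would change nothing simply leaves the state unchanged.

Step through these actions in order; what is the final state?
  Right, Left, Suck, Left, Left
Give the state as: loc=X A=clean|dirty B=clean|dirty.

step 1/5 (Right): loc=B A=dirty B=dirty
step 2/5 (Left): loc=A A=dirty B=dirty
step 3/5 (Suck): loc=A A=clean B=dirty
step 4/5 (Left): loc=A A=clean B=dirty
step 5/5 (Left): loc=A A=clean B=dirty

loc=A A=clean B=dirty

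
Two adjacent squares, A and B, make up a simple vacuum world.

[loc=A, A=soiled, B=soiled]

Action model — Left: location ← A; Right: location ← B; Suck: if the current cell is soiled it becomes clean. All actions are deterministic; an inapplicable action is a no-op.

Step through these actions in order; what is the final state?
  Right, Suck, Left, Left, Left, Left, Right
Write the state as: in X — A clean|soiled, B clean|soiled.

in B — A soiled, B clean

Right (#1): in B — A soiled, B soiled
Suck (#2): in B — A soiled, B clean
Left (#3): in A — A soiled, B clean
Left (#4): in A — A soiled, B clean
Left (#5): in A — A soiled, B clean
Left (#6): in A — A soiled, B clean
Right (#7): in B — A soiled, B clean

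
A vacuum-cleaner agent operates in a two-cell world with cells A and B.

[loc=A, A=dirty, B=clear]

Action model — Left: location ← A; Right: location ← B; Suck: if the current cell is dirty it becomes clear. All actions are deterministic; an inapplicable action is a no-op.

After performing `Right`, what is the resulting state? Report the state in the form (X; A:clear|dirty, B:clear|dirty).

(B; A:dirty, B:clear)

start: (A; A:dirty, B:clear)
1. Right → (B; A:dirty, B:clear)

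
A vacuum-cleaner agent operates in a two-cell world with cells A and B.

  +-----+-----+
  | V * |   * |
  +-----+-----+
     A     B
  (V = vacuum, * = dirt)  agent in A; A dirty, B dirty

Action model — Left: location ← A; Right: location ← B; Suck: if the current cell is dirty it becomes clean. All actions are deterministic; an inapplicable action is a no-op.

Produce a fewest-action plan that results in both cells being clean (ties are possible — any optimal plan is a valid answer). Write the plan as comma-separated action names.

Suck, Right, Suck

Suck (#1): loc=A A=clean B=dirty
Right (#2): loc=B A=clean B=dirty
Suck (#3): loc=B A=clean B=clean
min 3: Suck A + move + Suck B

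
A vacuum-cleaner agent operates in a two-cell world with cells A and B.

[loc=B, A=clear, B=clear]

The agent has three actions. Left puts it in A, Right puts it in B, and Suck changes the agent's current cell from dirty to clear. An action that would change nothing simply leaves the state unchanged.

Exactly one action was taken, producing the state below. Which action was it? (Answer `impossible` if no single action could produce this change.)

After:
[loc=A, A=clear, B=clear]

Left

try  Left: <A|clear|clear>  ← match
try Right: <B|clear|clear>
try  Suck: <B|clear|clear>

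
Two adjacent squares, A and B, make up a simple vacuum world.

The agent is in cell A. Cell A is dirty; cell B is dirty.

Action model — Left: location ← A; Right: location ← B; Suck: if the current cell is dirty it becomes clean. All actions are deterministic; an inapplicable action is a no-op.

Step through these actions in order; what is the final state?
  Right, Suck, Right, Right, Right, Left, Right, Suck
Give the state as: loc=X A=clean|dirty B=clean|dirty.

1) do Right; now loc=B A=dirty B=dirty
2) do Suck; now loc=B A=dirty B=clean
3) do Right; now loc=B A=dirty B=clean
4) do Right; now loc=B A=dirty B=clean
5) do Right; now loc=B A=dirty B=clean
6) do Left; now loc=A A=dirty B=clean
7) do Right; now loc=B A=dirty B=clean
8) do Suck; now loc=B A=dirty B=clean

loc=B A=dirty B=clean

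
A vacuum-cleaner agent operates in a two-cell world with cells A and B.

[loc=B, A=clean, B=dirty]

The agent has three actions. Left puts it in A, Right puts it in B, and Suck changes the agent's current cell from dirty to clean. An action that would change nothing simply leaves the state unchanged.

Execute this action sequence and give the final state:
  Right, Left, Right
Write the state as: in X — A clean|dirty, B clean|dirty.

step 1/3 (Right): in B — A clean, B dirty
step 2/3 (Left): in A — A clean, B dirty
step 3/3 (Right): in B — A clean, B dirty

in B — A clean, B dirty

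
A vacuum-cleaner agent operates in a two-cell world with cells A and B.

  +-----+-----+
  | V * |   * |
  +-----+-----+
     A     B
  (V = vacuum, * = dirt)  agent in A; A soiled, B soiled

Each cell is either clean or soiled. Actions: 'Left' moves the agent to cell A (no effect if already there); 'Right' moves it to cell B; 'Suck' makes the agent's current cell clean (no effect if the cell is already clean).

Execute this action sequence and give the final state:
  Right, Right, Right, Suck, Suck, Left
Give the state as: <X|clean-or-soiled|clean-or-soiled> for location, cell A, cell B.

Right (#1): <B|soiled|soiled>
Right (#2): <B|soiled|soiled>
Right (#3): <B|soiled|soiled>
Suck (#4): <B|soiled|clean>
Suck (#5): <B|soiled|clean>
Left (#6): <A|soiled|clean>

<A|soiled|clean>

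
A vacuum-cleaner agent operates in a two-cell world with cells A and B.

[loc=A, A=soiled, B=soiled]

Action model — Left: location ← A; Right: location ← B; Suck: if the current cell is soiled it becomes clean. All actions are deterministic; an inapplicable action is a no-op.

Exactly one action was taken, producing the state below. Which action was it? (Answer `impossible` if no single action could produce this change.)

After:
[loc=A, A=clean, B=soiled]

try  Left: (A; A:soiled, B:soiled)
try Right: (B; A:soiled, B:soiled)
try  Suck: (A; A:clean, B:soiled)  ← match

Suck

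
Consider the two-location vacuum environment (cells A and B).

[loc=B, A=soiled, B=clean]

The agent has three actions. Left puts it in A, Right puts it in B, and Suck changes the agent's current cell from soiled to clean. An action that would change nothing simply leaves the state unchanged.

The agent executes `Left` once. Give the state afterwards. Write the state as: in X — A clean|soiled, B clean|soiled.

in A — A soiled, B clean

start: in B — A soiled, B clean
step 1/1 (Left): in A — A soiled, B clean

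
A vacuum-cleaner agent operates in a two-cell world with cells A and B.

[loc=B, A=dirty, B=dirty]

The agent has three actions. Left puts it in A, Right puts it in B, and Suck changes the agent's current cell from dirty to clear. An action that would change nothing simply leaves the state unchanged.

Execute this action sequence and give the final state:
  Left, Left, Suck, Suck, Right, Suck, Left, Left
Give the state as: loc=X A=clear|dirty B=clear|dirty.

loc=A A=clear B=clear

1. Left → loc=A A=dirty B=dirty
2. Left → loc=A A=dirty B=dirty
3. Suck → loc=A A=clear B=dirty
4. Suck → loc=A A=clear B=dirty
5. Right → loc=B A=clear B=dirty
6. Suck → loc=B A=clear B=clear
7. Left → loc=A A=clear B=clear
8. Left → loc=A A=clear B=clear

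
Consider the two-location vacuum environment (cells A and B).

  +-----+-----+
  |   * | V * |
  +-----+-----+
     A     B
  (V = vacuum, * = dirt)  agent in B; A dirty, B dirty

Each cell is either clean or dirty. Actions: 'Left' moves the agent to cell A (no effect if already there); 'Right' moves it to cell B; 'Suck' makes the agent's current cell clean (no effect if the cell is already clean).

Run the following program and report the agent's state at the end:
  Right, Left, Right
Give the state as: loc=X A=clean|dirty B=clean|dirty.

loc=B A=dirty B=dirty

step 1/3 (Right): loc=B A=dirty B=dirty
step 2/3 (Left): loc=A A=dirty B=dirty
step 3/3 (Right): loc=B A=dirty B=dirty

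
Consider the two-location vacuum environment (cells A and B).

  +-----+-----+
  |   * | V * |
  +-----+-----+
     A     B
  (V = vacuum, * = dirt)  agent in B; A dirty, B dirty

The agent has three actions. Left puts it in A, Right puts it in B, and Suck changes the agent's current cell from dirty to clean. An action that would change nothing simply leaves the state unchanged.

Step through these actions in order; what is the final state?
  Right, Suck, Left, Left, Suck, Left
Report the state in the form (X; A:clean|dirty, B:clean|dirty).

(A; A:clean, B:clean)

t=1 Right ⇒ (B; A:dirty, B:dirty)
t=2 Suck ⇒ (B; A:dirty, B:clean)
t=3 Left ⇒ (A; A:dirty, B:clean)
t=4 Left ⇒ (A; A:dirty, B:clean)
t=5 Suck ⇒ (A; A:clean, B:clean)
t=6 Left ⇒ (A; A:clean, B:clean)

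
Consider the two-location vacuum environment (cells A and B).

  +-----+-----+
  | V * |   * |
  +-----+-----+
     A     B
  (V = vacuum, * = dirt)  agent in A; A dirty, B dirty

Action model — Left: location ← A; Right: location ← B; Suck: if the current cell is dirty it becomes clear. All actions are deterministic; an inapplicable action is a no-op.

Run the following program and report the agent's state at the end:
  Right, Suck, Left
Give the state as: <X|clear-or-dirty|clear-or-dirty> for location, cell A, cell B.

1) do Right; now <B|dirty|dirty>
2) do Suck; now <B|dirty|clear>
3) do Left; now <A|dirty|clear>

<A|dirty|clear>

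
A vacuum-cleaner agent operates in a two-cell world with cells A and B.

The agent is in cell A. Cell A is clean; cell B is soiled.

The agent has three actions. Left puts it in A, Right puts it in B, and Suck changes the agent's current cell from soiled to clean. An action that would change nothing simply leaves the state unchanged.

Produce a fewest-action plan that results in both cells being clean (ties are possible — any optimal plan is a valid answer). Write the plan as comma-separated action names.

Right, Suck

[1] after Right: loc=B A=clean B=soiled
[2] after Suck: loc=B A=clean B=clean
min 2: go B then Suck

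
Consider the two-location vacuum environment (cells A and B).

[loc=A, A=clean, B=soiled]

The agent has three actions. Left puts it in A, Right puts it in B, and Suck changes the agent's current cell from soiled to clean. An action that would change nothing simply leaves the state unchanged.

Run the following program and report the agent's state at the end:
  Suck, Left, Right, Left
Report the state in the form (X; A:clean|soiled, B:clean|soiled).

(A; A:clean, B:soiled)

t=1 Suck ⇒ (A; A:clean, B:soiled)
t=2 Left ⇒ (A; A:clean, B:soiled)
t=3 Right ⇒ (B; A:clean, B:soiled)
t=4 Left ⇒ (A; A:clean, B:soiled)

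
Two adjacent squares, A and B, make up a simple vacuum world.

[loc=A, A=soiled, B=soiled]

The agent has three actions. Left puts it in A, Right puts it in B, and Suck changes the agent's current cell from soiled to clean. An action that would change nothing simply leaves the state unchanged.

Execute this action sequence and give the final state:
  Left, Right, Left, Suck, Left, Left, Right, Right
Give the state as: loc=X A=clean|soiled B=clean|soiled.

t=1 Left ⇒ loc=A A=soiled B=soiled
t=2 Right ⇒ loc=B A=soiled B=soiled
t=3 Left ⇒ loc=A A=soiled B=soiled
t=4 Suck ⇒ loc=A A=clean B=soiled
t=5 Left ⇒ loc=A A=clean B=soiled
t=6 Left ⇒ loc=A A=clean B=soiled
t=7 Right ⇒ loc=B A=clean B=soiled
t=8 Right ⇒ loc=B A=clean B=soiled

loc=B A=clean B=soiled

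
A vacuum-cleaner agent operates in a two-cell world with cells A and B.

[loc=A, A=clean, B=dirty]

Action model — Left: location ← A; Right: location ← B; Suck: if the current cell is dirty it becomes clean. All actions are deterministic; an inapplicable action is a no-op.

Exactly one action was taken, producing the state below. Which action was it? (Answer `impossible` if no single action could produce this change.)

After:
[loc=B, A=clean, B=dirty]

Right

try  Left: loc=A A=clean B=dirty
try Right: loc=B A=clean B=dirty  ← match
try  Suck: loc=A A=clean B=dirty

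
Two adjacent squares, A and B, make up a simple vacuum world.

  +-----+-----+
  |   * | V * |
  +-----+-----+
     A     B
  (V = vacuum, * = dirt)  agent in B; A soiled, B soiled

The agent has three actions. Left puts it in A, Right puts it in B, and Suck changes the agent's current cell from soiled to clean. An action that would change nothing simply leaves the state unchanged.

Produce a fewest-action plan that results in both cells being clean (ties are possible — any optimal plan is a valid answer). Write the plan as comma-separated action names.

Suck, Left, Suck

t=1 Suck ⇒ (B; A:soiled, B:clean)
t=2 Left ⇒ (A; A:soiled, B:clean)
t=3 Suck ⇒ (A; A:clean, B:clean)
min 3: Suck B + move + Suck A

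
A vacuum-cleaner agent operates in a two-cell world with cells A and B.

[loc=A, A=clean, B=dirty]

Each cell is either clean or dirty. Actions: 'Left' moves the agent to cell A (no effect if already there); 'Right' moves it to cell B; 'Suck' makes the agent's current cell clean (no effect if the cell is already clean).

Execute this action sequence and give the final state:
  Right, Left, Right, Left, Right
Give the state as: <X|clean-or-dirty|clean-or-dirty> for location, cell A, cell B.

<B|clean|dirty>

step 1/5 (Right): <B|clean|dirty>
step 2/5 (Left): <A|clean|dirty>
step 3/5 (Right): <B|clean|dirty>
step 4/5 (Left): <A|clean|dirty>
step 5/5 (Right): <B|clean|dirty>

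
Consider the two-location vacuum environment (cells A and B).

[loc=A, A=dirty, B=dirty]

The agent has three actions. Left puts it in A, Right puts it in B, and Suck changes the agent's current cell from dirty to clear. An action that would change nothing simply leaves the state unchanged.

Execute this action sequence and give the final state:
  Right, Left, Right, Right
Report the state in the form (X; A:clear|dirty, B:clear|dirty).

(B; A:dirty, B:dirty)

1. Right → (B; A:dirty, B:dirty)
2. Left → (A; A:dirty, B:dirty)
3. Right → (B; A:dirty, B:dirty)
4. Right → (B; A:dirty, B:dirty)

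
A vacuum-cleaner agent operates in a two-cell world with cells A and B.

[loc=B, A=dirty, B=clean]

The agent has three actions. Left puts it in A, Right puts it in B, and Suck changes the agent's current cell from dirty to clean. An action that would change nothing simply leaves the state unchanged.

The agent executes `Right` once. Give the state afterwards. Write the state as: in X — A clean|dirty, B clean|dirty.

start: in B — A dirty, B clean
t=1 Right ⇒ in B — A dirty, B clean

in B — A dirty, B clean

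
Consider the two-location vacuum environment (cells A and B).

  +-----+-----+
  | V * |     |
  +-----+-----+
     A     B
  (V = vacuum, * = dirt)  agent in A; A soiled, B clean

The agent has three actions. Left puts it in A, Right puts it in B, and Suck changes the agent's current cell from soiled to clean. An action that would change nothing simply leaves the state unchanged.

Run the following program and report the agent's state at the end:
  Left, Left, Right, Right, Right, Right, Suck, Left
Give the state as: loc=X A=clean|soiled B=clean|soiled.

loc=A A=soiled B=clean

Left (#1): loc=A A=soiled B=clean
Left (#2): loc=A A=soiled B=clean
Right (#3): loc=B A=soiled B=clean
Right (#4): loc=B A=soiled B=clean
Right (#5): loc=B A=soiled B=clean
Right (#6): loc=B A=soiled B=clean
Suck (#7): loc=B A=soiled B=clean
Left (#8): loc=A A=soiled B=clean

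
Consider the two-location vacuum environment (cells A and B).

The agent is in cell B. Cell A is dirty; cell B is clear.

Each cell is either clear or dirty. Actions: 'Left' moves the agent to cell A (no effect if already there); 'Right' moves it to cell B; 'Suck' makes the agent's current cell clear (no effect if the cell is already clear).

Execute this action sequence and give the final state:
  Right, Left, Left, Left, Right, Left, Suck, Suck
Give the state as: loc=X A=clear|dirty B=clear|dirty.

loc=A A=clear B=clear

1) do Right; now loc=B A=dirty B=clear
2) do Left; now loc=A A=dirty B=clear
3) do Left; now loc=A A=dirty B=clear
4) do Left; now loc=A A=dirty B=clear
5) do Right; now loc=B A=dirty B=clear
6) do Left; now loc=A A=dirty B=clear
7) do Suck; now loc=A A=clear B=clear
8) do Suck; now loc=A A=clear B=clear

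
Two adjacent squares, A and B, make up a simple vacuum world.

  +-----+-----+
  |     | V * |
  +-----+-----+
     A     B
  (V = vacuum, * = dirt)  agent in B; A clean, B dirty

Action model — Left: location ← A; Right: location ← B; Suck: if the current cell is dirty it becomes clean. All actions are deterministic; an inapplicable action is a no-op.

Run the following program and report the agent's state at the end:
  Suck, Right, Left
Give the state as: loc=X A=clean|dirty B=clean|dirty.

step 1/3 (Suck): loc=B A=clean B=clean
step 2/3 (Right): loc=B A=clean B=clean
step 3/3 (Left): loc=A A=clean B=clean

loc=A A=clean B=clean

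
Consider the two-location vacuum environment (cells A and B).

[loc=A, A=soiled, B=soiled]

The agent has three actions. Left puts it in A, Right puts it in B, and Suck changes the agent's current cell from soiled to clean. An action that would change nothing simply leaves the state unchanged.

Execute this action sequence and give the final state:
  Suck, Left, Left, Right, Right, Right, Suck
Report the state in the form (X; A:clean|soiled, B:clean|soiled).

1) do Suck; now (A; A:clean, B:soiled)
2) do Left; now (A; A:clean, B:soiled)
3) do Left; now (A; A:clean, B:soiled)
4) do Right; now (B; A:clean, B:soiled)
5) do Right; now (B; A:clean, B:soiled)
6) do Right; now (B; A:clean, B:soiled)
7) do Suck; now (B; A:clean, B:clean)

(B; A:clean, B:clean)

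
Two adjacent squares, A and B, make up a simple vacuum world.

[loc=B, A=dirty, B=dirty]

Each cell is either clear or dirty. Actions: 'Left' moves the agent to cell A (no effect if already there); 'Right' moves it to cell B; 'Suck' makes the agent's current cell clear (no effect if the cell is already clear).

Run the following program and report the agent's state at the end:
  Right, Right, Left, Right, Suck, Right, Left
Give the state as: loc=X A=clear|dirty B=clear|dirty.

loc=A A=dirty B=clear

step 1/7 (Right): loc=B A=dirty B=dirty
step 2/7 (Right): loc=B A=dirty B=dirty
step 3/7 (Left): loc=A A=dirty B=dirty
step 4/7 (Right): loc=B A=dirty B=dirty
step 5/7 (Suck): loc=B A=dirty B=clear
step 6/7 (Right): loc=B A=dirty B=clear
step 7/7 (Left): loc=A A=dirty B=clear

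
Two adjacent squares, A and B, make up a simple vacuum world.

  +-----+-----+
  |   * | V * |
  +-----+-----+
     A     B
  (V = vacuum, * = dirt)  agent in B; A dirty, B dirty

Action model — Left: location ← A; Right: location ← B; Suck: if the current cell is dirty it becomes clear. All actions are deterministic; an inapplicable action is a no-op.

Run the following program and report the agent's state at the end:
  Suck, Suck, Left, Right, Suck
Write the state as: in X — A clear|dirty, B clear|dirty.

in B — A dirty, B clear

1) do Suck; now in B — A dirty, B clear
2) do Suck; now in B — A dirty, B clear
3) do Left; now in A — A dirty, B clear
4) do Right; now in B — A dirty, B clear
5) do Suck; now in B — A dirty, B clear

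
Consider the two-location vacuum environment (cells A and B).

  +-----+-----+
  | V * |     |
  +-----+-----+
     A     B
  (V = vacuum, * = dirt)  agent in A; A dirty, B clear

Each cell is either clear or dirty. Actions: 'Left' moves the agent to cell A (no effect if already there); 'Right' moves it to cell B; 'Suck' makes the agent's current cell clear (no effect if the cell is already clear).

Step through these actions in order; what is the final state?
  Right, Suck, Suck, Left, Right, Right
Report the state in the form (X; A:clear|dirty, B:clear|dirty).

(B; A:dirty, B:clear)

t=1 Right ⇒ (B; A:dirty, B:clear)
t=2 Suck ⇒ (B; A:dirty, B:clear)
t=3 Suck ⇒ (B; A:dirty, B:clear)
t=4 Left ⇒ (A; A:dirty, B:clear)
t=5 Right ⇒ (B; A:dirty, B:clear)
t=6 Right ⇒ (B; A:dirty, B:clear)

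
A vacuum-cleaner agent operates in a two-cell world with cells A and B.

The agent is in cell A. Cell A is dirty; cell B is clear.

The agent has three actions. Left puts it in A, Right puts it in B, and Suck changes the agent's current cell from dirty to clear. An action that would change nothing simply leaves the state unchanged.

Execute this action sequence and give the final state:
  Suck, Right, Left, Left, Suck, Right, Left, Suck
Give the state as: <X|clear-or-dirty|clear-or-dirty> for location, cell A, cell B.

[1] after Suck: <A|clear|clear>
[2] after Right: <B|clear|clear>
[3] after Left: <A|clear|clear>
[4] after Left: <A|clear|clear>
[5] after Suck: <A|clear|clear>
[6] after Right: <B|clear|clear>
[7] after Left: <A|clear|clear>
[8] after Suck: <A|clear|clear>

<A|clear|clear>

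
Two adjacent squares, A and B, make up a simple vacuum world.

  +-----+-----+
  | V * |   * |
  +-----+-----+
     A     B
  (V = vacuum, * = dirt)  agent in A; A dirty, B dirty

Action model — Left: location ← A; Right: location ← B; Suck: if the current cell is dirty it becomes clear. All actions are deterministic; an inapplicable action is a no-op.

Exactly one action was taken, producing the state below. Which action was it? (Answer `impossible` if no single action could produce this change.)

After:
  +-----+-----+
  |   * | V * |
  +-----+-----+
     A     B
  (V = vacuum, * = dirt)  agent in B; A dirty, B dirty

try  Left: loc=A A=dirty B=dirty
try Right: loc=B A=dirty B=dirty  ← match
try  Suck: loc=A A=clear B=dirty

Right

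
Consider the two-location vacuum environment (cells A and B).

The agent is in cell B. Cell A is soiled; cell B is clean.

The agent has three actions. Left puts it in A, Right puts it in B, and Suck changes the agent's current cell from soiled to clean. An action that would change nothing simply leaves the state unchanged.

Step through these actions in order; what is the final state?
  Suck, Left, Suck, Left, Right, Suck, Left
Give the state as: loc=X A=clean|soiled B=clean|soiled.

t=1 Suck ⇒ loc=B A=soiled B=clean
t=2 Left ⇒ loc=A A=soiled B=clean
t=3 Suck ⇒ loc=A A=clean B=clean
t=4 Left ⇒ loc=A A=clean B=clean
t=5 Right ⇒ loc=B A=clean B=clean
t=6 Suck ⇒ loc=B A=clean B=clean
t=7 Left ⇒ loc=A A=clean B=clean

loc=A A=clean B=clean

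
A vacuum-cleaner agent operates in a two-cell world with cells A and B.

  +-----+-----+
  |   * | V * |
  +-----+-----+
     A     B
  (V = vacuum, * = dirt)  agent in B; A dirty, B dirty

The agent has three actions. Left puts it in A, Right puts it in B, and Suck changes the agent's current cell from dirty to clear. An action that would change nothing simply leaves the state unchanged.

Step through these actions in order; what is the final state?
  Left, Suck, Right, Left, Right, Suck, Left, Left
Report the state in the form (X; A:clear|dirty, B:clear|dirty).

Left (#1): (A; A:dirty, B:dirty)
Suck (#2): (A; A:clear, B:dirty)
Right (#3): (B; A:clear, B:dirty)
Left (#4): (A; A:clear, B:dirty)
Right (#5): (B; A:clear, B:dirty)
Suck (#6): (B; A:clear, B:clear)
Left (#7): (A; A:clear, B:clear)
Left (#8): (A; A:clear, B:clear)

(A; A:clear, B:clear)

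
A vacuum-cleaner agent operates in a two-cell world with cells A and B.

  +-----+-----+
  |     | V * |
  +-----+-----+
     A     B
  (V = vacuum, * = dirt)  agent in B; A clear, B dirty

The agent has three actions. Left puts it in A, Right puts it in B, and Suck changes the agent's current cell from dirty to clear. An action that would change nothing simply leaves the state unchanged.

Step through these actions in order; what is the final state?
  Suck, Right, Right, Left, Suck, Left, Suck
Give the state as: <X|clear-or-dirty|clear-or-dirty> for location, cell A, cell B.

<A|clear|clear>

step 1/7 (Suck): <B|clear|clear>
step 2/7 (Right): <B|clear|clear>
step 3/7 (Right): <B|clear|clear>
step 4/7 (Left): <A|clear|clear>
step 5/7 (Suck): <A|clear|clear>
step 6/7 (Left): <A|clear|clear>
step 7/7 (Suck): <A|clear|clear>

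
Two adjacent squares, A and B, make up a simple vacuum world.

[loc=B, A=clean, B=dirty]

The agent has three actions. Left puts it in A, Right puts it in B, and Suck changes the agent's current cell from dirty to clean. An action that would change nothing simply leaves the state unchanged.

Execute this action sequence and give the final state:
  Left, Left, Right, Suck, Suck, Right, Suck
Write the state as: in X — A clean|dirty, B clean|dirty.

1. Left → in A — A clean, B dirty
2. Left → in A — A clean, B dirty
3. Right → in B — A clean, B dirty
4. Suck → in B — A clean, B clean
5. Suck → in B — A clean, B clean
6. Right → in B — A clean, B clean
7. Suck → in B — A clean, B clean

in B — A clean, B clean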